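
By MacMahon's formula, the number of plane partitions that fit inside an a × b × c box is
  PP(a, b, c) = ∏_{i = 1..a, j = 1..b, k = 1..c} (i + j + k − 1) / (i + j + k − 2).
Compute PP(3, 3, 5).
PP(3, 3, 5) = 14112

Evaluate the triple product over i = 1..3, j = 1..3, k = 1..5. The factors are (2/1) · (3/2) · (4/3) · (5/4) · (6/5) · (3/2) · (4/3) · (5/4) · … (45 factors total). The numerators and denominators telescope so the product is an integer; carrying out the multiplication exactly gives PP(3, 3, 5) = 14112.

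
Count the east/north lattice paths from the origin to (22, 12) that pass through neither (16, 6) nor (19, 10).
Number of paths = 305226078

Inclusion–exclusion. Total paths: C(34, 22) = 548354040. Through P₁: C(22, 16)·C(12, 6) = 68942412. Through P₂: C(29, 19)·C(5, 3) = 200300100. Since P₁ is strictly southwest of P₂, a monotone path through both must visit P₁ then P₂; paths through both = C(22, 16)·C(7, 3)·C(5, 3) = 26114550. Avoid both = 548354040 − 68942412 − 200300100 + 26114550 = 305226078.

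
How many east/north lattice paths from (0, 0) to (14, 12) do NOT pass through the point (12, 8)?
Number of paths = 7768150

Total paths from (0, 0) to (14, 12): C(26, 14) = 9657700. Paths through (12, 8): (paths (0, 0) → (12, 8)) × (paths (12, 8) → (14, 12)) = C(20, 12) · C(6, 2) = 125970 · 15 = 1889550. Avoidance count = 9657700 − 1889550 = 7768150.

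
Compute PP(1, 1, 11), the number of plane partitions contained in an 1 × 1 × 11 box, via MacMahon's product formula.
PP(1, 1, 11) = 12

Evaluate the triple product over i = 1..1, j = 1..1, k = 1..11. The factors are (2/1) · (3/2) · (4/3) · (5/4) · (6/5) · (7/6) · (8/7) · (9/8) · … (11 factors total). The numerators and denominators telescope so the product is an integer; carrying out the multiplication exactly gives PP(1, 1, 11) = 12.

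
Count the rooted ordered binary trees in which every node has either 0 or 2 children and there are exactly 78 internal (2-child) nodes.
C_78 = 73745243611532458459690151854647329239335600

These full binary trees are counted by the Catalan number C_n = (1/(n + 1)) · C(2n, n). For n = 78: C_78 = (1/79) · C(156, 78) = 5825874245311064218315521996517139009907512400/79 = 73745243611532458459690151854647329239335600.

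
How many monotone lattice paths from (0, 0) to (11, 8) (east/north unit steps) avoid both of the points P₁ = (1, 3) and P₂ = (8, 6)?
Number of paths = 38340

Inclusion–exclusion. Total paths: C(19, 11) = 75582. Through P₁: C(4, 1)·C(15, 10) = 12012. Through P₂: C(14, 8)·C(5, 3) = 30030. Since P₁ is strictly southwest of P₂, a monotone path through both must visit P₁ then P₂; paths through both = C(4, 1)·C(10, 7)·C(5, 3) = 4800. Avoid both = 75582 − 12012 − 30030 + 4800 = 38340.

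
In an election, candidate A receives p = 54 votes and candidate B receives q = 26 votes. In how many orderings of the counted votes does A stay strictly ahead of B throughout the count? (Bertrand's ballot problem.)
Strict-lead orderings = 269065935541882616984

Total orderings of the 80 votes with 54 for A: C(80, 54) = 768759815833950334240. By the Bertrand ballot formula (Cycle Lemma / reflection principle), the number of orderings in which A is strictly ahead of B throughout is (p − q)/(p + q) · C(p + q, p) = (54 − 26)/(54 + 26) · 768759815833950334240 = 269065935541882616984.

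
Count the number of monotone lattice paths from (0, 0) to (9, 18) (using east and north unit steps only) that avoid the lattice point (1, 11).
Number of paths = 4609605

Total paths from (0, 0) to (9, 18): C(27, 9) = 4686825. Paths through (1, 11): (paths (0, 0) → (1, 11)) × (paths (1, 11) → (9, 18)) = C(12, 1) · C(15, 8) = 12 · 6435 = 77220. Avoidance count = 4686825 − 77220 = 4609605.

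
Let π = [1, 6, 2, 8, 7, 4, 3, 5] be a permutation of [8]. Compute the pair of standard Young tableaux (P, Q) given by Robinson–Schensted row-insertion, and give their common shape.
P = [1, 2, 3, 5] / [4, 7] / [6] / [8];  Q = [1, 2, 4, 8] / [3, 5] / [6] / [7];  common shape = (4, 2, 1, 1)

Row-insert the values π_1, π_2, … into P one at a time, bumping the leftmost entry strictly greater than the inserted value down to the next row. The recording tableau Q records, in position (i, j), the step at which that cell was added to P.
  Insert 1 (step 1): P = [1];  Q = [1]
  Insert 6 (step 2): P = [1, 6];  Q = [1, 2]
  Insert 2 (step 3): P = [1, 2] / [6];  Q = [1, 2] / [3]
  Insert 8 (step 4): P = [1, 2, 8] / [6];  Q = [1, 2, 4] / [3]
  Insert 7 (step 5): P = [1, 2, 7] / [6, 8];  Q = [1, 2, 4] / [3, 5]
  Insert 4 (step 6): P = [1, 2, 4] / [6, 7] / [8];  Q = [1, 2, 4] / [3, 5] / [6]
  Insert 3 (step 7): P = [1, 2, 3] / [4, 7] / [6] / [8];  Q = [1, 2, 4] / [3, 5] / [6] / [7]
  Insert 5 (step 8): P = [1, 2, 3, 5] / [4, 7] / [6] / [8];  Q = [1, 2, 4, 8] / [3, 5] / [6] / [7]
Final shape: (4, 2, 1, 1).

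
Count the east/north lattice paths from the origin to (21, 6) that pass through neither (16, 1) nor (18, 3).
Number of paths = 267166

Inclusion–exclusion. Total paths: C(27, 21) = 296010. Through P₁: C(17, 16)·C(10, 5) = 4284. Through P₂: C(21, 18)·C(6, 3) = 26600. Since P₁ is strictly southwest of P₂, a monotone path through both must visit P₁ then P₂; paths through both = C(17, 16)·C(4, 2)·C(6, 3) = 2040. Avoid both = 296010 − 4284 − 26600 + 2040 = 267166.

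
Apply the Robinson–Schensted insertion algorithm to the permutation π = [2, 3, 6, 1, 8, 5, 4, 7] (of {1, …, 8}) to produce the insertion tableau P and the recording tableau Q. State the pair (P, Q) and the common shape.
P = [1, 3, 4, 7] / [2, 5, 8] / [6];  Q = [1, 2, 3, 5] / [4, 6, 8] / [7];  common shape = (4, 3, 1)

Row-insert the values π_1, π_2, … into P one at a time, bumping the leftmost entry strictly greater than the inserted value down to the next row. The recording tableau Q records, in position (i, j), the step at which that cell was added to P.
  Insert 2 (step 1): P = [2];  Q = [1]
  Insert 3 (step 2): P = [2, 3];  Q = [1, 2]
  Insert 6 (step 3): P = [2, 3, 6];  Q = [1, 2, 3]
  Insert 1 (step 4): P = [1, 3, 6] / [2];  Q = [1, 2, 3] / [4]
  Insert 8 (step 5): P = [1, 3, 6, 8] / [2];  Q = [1, 2, 3, 5] / [4]
  Insert 5 (step 6): P = [1, 3, 5, 8] / [2, 6];  Q = [1, 2, 3, 5] / [4, 6]
  Insert 4 (step 7): P = [1, 3, 4, 8] / [2, 5] / [6];  Q = [1, 2, 3, 5] / [4, 6] / [7]
  Insert 7 (step 8): P = [1, 3, 4, 7] / [2, 5, 8] / [6];  Q = [1, 2, 3, 5] / [4, 6, 8] / [7]
Final shape: (4, 3, 1).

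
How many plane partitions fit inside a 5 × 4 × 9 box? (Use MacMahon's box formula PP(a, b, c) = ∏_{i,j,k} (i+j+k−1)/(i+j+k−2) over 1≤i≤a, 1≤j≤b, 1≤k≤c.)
PP(5, 4, 9) = 23029990984

Evaluate the triple product over i = 1..5, j = 1..4, k = 1..9. The factors are (2/1) · (3/2) · (4/3) · (5/4) · (6/5) · (7/6) · (8/7) · (9/8) · … (180 factors total). The numerators and denominators telescope so the product is an integer; carrying out the multiplication exactly gives PP(5, 4, 9) = 23029990984.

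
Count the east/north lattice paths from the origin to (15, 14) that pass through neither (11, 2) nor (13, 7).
Number of paths = 74685048

Inclusion–exclusion. Total paths: C(29, 15) = 77558760. Through P₁: C(13, 11)·C(16, 4) = 141960. Through P₂: C(20, 13)·C(9, 2) = 2790720. Since P₁ is strictly southwest of P₂, a monotone path through both must visit P₁ then P₂; paths through both = C(13, 11)·C(7, 2)·C(9, 2) = 58968. Avoid both = 77558760 − 141960 − 2790720 + 58968 = 74685048.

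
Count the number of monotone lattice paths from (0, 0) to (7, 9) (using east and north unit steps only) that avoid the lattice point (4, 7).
Number of paths = 8140

Total paths from (0, 0) to (7, 9): C(16, 7) = 11440. Paths through (4, 7): (paths (0, 0) → (4, 7)) × (paths (4, 7) → (7, 9)) = C(11, 4) · C(5, 3) = 330 · 10 = 3300. Avoidance count = 11440 − 3300 = 8140.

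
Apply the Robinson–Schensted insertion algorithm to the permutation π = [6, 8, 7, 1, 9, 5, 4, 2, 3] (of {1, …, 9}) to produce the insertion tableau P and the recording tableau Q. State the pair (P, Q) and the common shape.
P = [1, 2, 3] / [4, 7, 9] / [5] / [6] / [8];  Q = [1, 2, 5] / [3, 6, 9] / [4] / [7] / [8];  common shape = (3, 3, 1, 1, 1)

Row-insert the values π_1, π_2, … into P one at a time, bumping the leftmost entry strictly greater than the inserted value down to the next row. The recording tableau Q records, in position (i, j), the step at which that cell was added to P.
  Insert 6 (step 1): P = [6];  Q = [1]
  Insert 8 (step 2): P = [6, 8];  Q = [1, 2]
  Insert 7 (step 3): P = [6, 7] / [8];  Q = [1, 2] / [3]
  Insert 1 (step 4): P = [1, 7] / [6] / [8];  Q = [1, 2] / [3] / [4]
  Insert 9 (step 5): P = [1, 7, 9] / [6] / [8];  Q = [1, 2, 5] / [3] / [4]
  Insert 5 (step 6): P = [1, 5, 9] / [6, 7] / [8];  Q = [1, 2, 5] / [3, 6] / [4]
  Insert 4 (step 7): P = [1, 4, 9] / [5, 7] / [6] / [8];  Q = [1, 2, 5] / [3, 6] / [4] / [7]
  Insert 2 (step 8): P = [1, 2, 9] / [4, 7] / [5] / [6] / [8];  Q = [1, 2, 5] / [3, 6] / [4] / [7] / [8]
  Insert 3 (step 9): P = [1, 2, 3] / [4, 7, 9] / [5] / [6] / [8];  Q = [1, 2, 5] / [3, 6, 9] / [4] / [7] / [8]
Final shape: (3, 3, 1, 1, 1).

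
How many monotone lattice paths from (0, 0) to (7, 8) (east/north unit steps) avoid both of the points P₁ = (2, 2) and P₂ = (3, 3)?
Number of paths = 2655

Inclusion–exclusion. Total paths: C(15, 7) = 6435. Through P₁: C(4, 2)·C(11, 5) = 2772. Through P₂: C(6, 3)·C(9, 4) = 2520. Since P₁ is strictly southwest of P₂, a monotone path through both must visit P₁ then P₂; paths through both = C(4, 2)·C(2, 1)·C(9, 4) = 1512. Avoid both = 6435 − 2772 − 2520 + 1512 = 2655.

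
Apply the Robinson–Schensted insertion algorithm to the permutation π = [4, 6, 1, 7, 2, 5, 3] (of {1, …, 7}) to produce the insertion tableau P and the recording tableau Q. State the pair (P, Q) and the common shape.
P = [1, 2, 3] / [4, 5, 7] / [6];  Q = [1, 2, 4] / [3, 5, 6] / [7];  common shape = (3, 3, 1)

Row-insert the values π_1, π_2, … into P one at a time, bumping the leftmost entry strictly greater than the inserted value down to the next row. The recording tableau Q records, in position (i, j), the step at which that cell was added to P.
  Insert 4 (step 1): P = [4];  Q = [1]
  Insert 6 (step 2): P = [4, 6];  Q = [1, 2]
  Insert 1 (step 3): P = [1, 6] / [4];  Q = [1, 2] / [3]
  Insert 7 (step 4): P = [1, 6, 7] / [4];  Q = [1, 2, 4] / [3]
  Insert 2 (step 5): P = [1, 2, 7] / [4, 6];  Q = [1, 2, 4] / [3, 5]
  Insert 5 (step 6): P = [1, 2, 5] / [4, 6, 7];  Q = [1, 2, 4] / [3, 5, 6]
  Insert 3 (step 7): P = [1, 2, 3] / [4, 5, 7] / [6];  Q = [1, 2, 4] / [3, 5, 6] / [7]
Final shape: (3, 3, 1).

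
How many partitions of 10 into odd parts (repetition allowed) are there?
p_odd(10) = 10

Partitions of 10 using only odd parts 1, 3, 5, …: 9+1, 7+3, 7+1+1+1, 5+5, 5+3+1+1, 5+1+1+1+1+1, 3+3+3+1, 3+3+1+1+1+1, 3+1+1+1+1+1+1+1, 1+1+1+1+1+1+1+1+1+1. There are 10. (Euler: this equals q(10), the number of distinct-part partitions.)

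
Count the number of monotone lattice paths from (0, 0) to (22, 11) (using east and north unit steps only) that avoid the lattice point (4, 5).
Number of paths = 176577624

Total paths from (0, 0) to (22, 11): C(33, 22) = 193536720. Paths through (4, 5): (paths (0, 0) → (4, 5)) × (paths (4, 5) → (22, 11)) = C(9, 4) · C(24, 18) = 126 · 134596 = 16959096. Avoidance count = 193536720 − 16959096 = 176577624.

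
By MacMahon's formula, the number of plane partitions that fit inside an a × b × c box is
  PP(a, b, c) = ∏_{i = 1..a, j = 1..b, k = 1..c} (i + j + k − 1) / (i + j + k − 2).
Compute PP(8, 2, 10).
PP(8, 2, 10) = 367479684

Evaluate the triple product over i = 1..8, j = 1..2, k = 1..10. The factors are (2/1) · (3/2) · (4/3) · (5/4) · (6/5) · (7/6) · (8/7) · (9/8) · … (160 factors total). The numerators and denominators telescope so the product is an integer; carrying out the multiplication exactly gives PP(8, 2, 10) = 367479684.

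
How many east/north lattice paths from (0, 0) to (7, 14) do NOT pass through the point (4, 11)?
Number of paths = 88980

Total paths from (0, 0) to (7, 14): C(21, 7) = 116280. Paths through (4, 11): (paths (0, 0) → (4, 11)) × (paths (4, 11) → (7, 14)) = C(15, 4) · C(6, 3) = 1365 · 20 = 27300. Avoidance count = 116280 − 27300 = 88980.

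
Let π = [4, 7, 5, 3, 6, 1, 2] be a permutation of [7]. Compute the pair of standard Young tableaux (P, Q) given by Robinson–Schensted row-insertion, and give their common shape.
P = [1, 2, 6] / [3, 5] / [4] / [7];  Q = [1, 2, 5] / [3, 7] / [4] / [6];  common shape = (3, 2, 1, 1)

Row-insert the values π_1, π_2, … into P one at a time, bumping the leftmost entry strictly greater than the inserted value down to the next row. The recording tableau Q records, in position (i, j), the step at which that cell was added to P.
  Insert 4 (step 1): P = [4];  Q = [1]
  Insert 7 (step 2): P = [4, 7];  Q = [1, 2]
  Insert 5 (step 3): P = [4, 5] / [7];  Q = [1, 2] / [3]
  Insert 3 (step 4): P = [3, 5] / [4] / [7];  Q = [1, 2] / [3] / [4]
  Insert 6 (step 5): P = [3, 5, 6] / [4] / [7];  Q = [1, 2, 5] / [3] / [4]
  Insert 1 (step 6): P = [1, 5, 6] / [3] / [4] / [7];  Q = [1, 2, 5] / [3] / [4] / [6]
  Insert 2 (step 7): P = [1, 2, 6] / [3, 5] / [4] / [7];  Q = [1, 2, 5] / [3, 7] / [4] / [6]
Final shape: (3, 2, 1, 1).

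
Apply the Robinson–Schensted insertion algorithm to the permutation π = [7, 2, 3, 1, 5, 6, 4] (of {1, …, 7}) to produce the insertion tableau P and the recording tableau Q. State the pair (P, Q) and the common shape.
P = [1, 3, 4, 6] / [2, 5] / [7];  Q = [1, 3, 5, 6] / [2, 7] / [4];  common shape = (4, 2, 1)

Row-insert the values π_1, π_2, … into P one at a time, bumping the leftmost entry strictly greater than the inserted value down to the next row. The recording tableau Q records, in position (i, j), the step at which that cell was added to P.
  Insert 7 (step 1): P = [7];  Q = [1]
  Insert 2 (step 2): P = [2] / [7];  Q = [1] / [2]
  Insert 3 (step 3): P = [2, 3] / [7];  Q = [1, 3] / [2]
  Insert 1 (step 4): P = [1, 3] / [2] / [7];  Q = [1, 3] / [2] / [4]
  Insert 5 (step 5): P = [1, 3, 5] / [2] / [7];  Q = [1, 3, 5] / [2] / [4]
  Insert 6 (step 6): P = [1, 3, 5, 6] / [2] / [7];  Q = [1, 3, 5, 6] / [2] / [4]
  Insert 4 (step 7): P = [1, 3, 4, 6] / [2, 5] / [7];  Q = [1, 3, 5, 6] / [2, 7] / [4]
Final shape: (4, 2, 1).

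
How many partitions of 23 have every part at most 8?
p(23, parts ≤ 8) = 764

Use the recurrence p(n, m) = p(n, m−1) + p(n−m, m): either the largest part is < m (count p(n, m−1)) or the largest part is exactly m (remove one copy of m, count p(n−m, m)). With p(0, ·) = 1 this gives p(23, parts ≤ 8) = 764. (By conjugating Young diagrams, this also counts partitions of 23 into at most 8 parts.)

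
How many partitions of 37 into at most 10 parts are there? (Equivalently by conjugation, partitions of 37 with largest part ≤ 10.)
p(37, parts ≤ 10) = 10936

Use the recurrence p(n, m) = p(n, m−1) + p(n−m, m): either the largest part is < m (count p(n, m−1)) or the largest part is exactly m (remove one copy of m, count p(n−m, m)). With p(0, ·) = 1 this gives p(37, parts ≤ 10) = 10936. (By conjugating Young diagrams, this also counts partitions of 37 into at most 10 parts.)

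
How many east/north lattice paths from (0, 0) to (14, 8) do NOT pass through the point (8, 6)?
Number of paths = 235686

Total paths from (0, 0) to (14, 8): C(22, 14) = 319770. Paths through (8, 6): (paths (0, 0) → (8, 6)) × (paths (8, 6) → (14, 8)) = C(14, 8) · C(8, 6) = 3003 · 28 = 84084. Avoidance count = 319770 − 84084 = 235686.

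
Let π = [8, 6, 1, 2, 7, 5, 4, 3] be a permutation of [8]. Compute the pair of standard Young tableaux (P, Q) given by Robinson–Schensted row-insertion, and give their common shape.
P = [1, 2, 3] / [4, 7] / [5] / [6] / [8];  Q = [1, 4, 5] / [2, 6] / [3] / [7] / [8];  common shape = (3, 2, 1, 1, 1)

Row-insert the values π_1, π_2, … into P one at a time, bumping the leftmost entry strictly greater than the inserted value down to the next row. The recording tableau Q records, in position (i, j), the step at which that cell was added to P.
  Insert 8 (step 1): P = [8];  Q = [1]
  Insert 6 (step 2): P = [6] / [8];  Q = [1] / [2]
  Insert 1 (step 3): P = [1] / [6] / [8];  Q = [1] / [2] / [3]
  Insert 2 (step 4): P = [1, 2] / [6] / [8];  Q = [1, 4] / [2] / [3]
  Insert 7 (step 5): P = [1, 2, 7] / [6] / [8];  Q = [1, 4, 5] / [2] / [3]
  Insert 5 (step 6): P = [1, 2, 5] / [6, 7] / [8];  Q = [1, 4, 5] / [2, 6] / [3]
  Insert 4 (step 7): P = [1, 2, 4] / [5, 7] / [6] / [8];  Q = [1, 4, 5] / [2, 6] / [3] / [7]
  Insert 3 (step 8): P = [1, 2, 3] / [4, 7] / [5] / [6] / [8];  Q = [1, 4, 5] / [2, 6] / [3] / [7] / [8]
Final shape: (3, 2, 1, 1, 1).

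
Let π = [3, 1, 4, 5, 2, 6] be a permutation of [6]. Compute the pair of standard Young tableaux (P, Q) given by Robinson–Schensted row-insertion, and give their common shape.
P = [1, 2, 5, 6] / [3, 4];  Q = [1, 3, 4, 6] / [2, 5];  common shape = (4, 2)

Row-insert the values π_1, π_2, … into P one at a time, bumping the leftmost entry strictly greater than the inserted value down to the next row. The recording tableau Q records, in position (i, j), the step at which that cell was added to P.
  Insert 3 (step 1): P = [3];  Q = [1]
  Insert 1 (step 2): P = [1] / [3];  Q = [1] / [2]
  Insert 4 (step 3): P = [1, 4] / [3];  Q = [1, 3] / [2]
  Insert 5 (step 4): P = [1, 4, 5] / [3];  Q = [1, 3, 4] / [2]
  Insert 2 (step 5): P = [1, 2, 5] / [3, 4];  Q = [1, 3, 4] / [2, 5]
  Insert 6 (step 6): P = [1, 2, 5, 6] / [3, 4];  Q = [1, 3, 4, 6] / [2, 5]
Final shape: (4, 2).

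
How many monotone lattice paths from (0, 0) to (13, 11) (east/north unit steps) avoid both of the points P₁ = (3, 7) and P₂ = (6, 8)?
Number of paths = 2073264

Inclusion–exclusion. Total paths: C(24, 13) = 2496144. Through P₁: C(10, 3)·C(14, 10) = 120120. Through P₂: C(14, 6)·C(10, 7) = 360360. Since P₁ is strictly southwest of P₂, a monotone path through both must visit P₁ then P₂; paths through both = C(10, 3)·C(4, 3)·C(10, 7) = 57600. Avoid both = 2496144 − 120120 − 360360 + 57600 = 2073264.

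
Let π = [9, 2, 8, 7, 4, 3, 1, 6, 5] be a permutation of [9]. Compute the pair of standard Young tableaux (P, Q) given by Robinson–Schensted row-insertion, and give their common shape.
P = [1, 3, 5] / [2, 6] / [4] / [7] / [8] / [9];  Q = [1, 3, 8] / [2, 9] / [4] / [5] / [6] / [7];  common shape = (3, 2, 1, 1, 1, 1)

Row-insert the values π_1, π_2, … into P one at a time, bumping the leftmost entry strictly greater than the inserted value down to the next row. The recording tableau Q records, in position (i, j), the step at which that cell was added to P.
  Insert 9 (step 1): P = [9];  Q = [1]
  Insert 2 (step 2): P = [2] / [9];  Q = [1] / [2]
  Insert 8 (step 3): P = [2, 8] / [9];  Q = [1, 3] / [2]
  Insert 7 (step 4): P = [2, 7] / [8] / [9];  Q = [1, 3] / [2] / [4]
  Insert 4 (step 5): P = [2, 4] / [7] / [8] / [9];  Q = [1, 3] / [2] / [4] / [5]
  Insert 3 (step 6): P = [2, 3] / [4] / [7] / [8] / [9];  Q = [1, 3] / [2] / [4] / [5] / [6]
  Insert 1 (step 7): P = [1, 3] / [2] / [4] / [7] / [8] / [9];  Q = [1, 3] / [2] / [4] / [5] / [6] / [7]
  Insert 6 (step 8): P = [1, 3, 6] / [2] / [4] / [7] / [8] / [9];  Q = [1, 3, 8] / [2] / [4] / [5] / [6] / [7]
  Insert 5 (step 9): P = [1, 3, 5] / [2, 6] / [4] / [7] / [8] / [9];  Q = [1, 3, 8] / [2, 9] / [4] / [5] / [6] / [7]
Final shape: (3, 2, 1, 1, 1, 1).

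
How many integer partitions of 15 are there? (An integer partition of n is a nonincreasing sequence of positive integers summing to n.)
p(15) = 176

Compute p(n) via the recurrence p(n, m) = p(n, m−1) + p(n−m, m), where p(n, m) counts partitions of n with all parts ≤ m and p(n) = p(n, n). The base cases are p(0, m) = 1 and p(n, 0) = 0 for n > 0. Filling the table yields p(15) = 176. (Euler's pentagonal recurrence is an alternative.)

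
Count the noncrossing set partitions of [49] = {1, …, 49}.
C_49 = 509552245179617138054608572

These noncrossing partitions are counted by the Catalan number C_n = (1/(n + 1)) · C(2n, n). For n = 49: C_49 = (1/50) · C(98, 49) = 25477612258980856902730428600/50 = 509552245179617138054608572.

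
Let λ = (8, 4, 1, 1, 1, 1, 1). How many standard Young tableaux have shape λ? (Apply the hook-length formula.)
# SYT of shape (8, 4, 1, 1, 1, 1, 1) = 486200

Hook-length formula: f^λ = n! / Π hook(c), product over all cells c of the Young diagram. For λ = (8, 4, 1, 1, 1, 1, 1), n = 17 boxes. Hook lengths by row (left-to-right, top-to-bottom): [14, 8, 7, 6, 4, 3, 2, 1]; [9, 3, 2, 1]; [5]; [4]; [3]; [2]; [1]. Product of hooks = 731566080. So f^λ = 17! / 731566080 = 355687428096000 / 731566080 = 486200.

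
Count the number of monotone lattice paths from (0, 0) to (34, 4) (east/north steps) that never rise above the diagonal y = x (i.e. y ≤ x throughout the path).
Number of paths = 65379

By the reflection principle (André's argument), the number of monotone paths to (34, 4) with n ≤ m that never go above y = x is C(38, 34) − C(38, 35) = 73815 − 8436 = 65379.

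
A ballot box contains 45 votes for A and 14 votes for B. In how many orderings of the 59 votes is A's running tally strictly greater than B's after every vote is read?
Strict-lead orderings = 6987359173620

Total orderings of the 59 votes with 45 for A: C(59, 45) = 13298522298180. By the Bertrand ballot formula (Cycle Lemma / reflection principle), the number of orderings in which A is strictly ahead of B throughout is (p − q)/(p + q) · C(p + q, p) = (45 − 14)/(45 + 14) · 13298522298180 = 6987359173620.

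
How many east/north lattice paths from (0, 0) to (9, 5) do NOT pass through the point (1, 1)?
Number of paths = 1012

Total paths from (0, 0) to (9, 5): C(14, 9) = 2002. Paths through (1, 1): (paths (0, 0) → (1, 1)) × (paths (1, 1) → (9, 5)) = C(2, 1) · C(12, 8) = 2 · 495 = 990. Avoidance count = 2002 − 990 = 1012.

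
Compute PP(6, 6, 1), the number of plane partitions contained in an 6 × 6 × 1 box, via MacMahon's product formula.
PP(6, 6, 1) = 924

Evaluate the triple product over i = 1..6, j = 1..6, k = 1..1. The factors are (2/1) · (3/2) · (4/3) · (5/4) · (6/5) · (7/6) · (3/2) · (4/3) · … (36 factors total). The numerators and denominators telescope so the product is an integer; carrying out the multiplication exactly gives PP(6, 6, 1) = 924.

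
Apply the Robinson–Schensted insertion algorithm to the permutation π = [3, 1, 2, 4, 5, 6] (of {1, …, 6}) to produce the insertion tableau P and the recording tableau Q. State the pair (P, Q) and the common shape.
P = [1, 2, 4, 5, 6] / [3];  Q = [1, 3, 4, 5, 6] / [2];  common shape = (5, 1)

Row-insert the values π_1, π_2, … into P one at a time, bumping the leftmost entry strictly greater than the inserted value down to the next row. The recording tableau Q records, in position (i, j), the step at which that cell was added to P.
  Insert 3 (step 1): P = [3];  Q = [1]
  Insert 1 (step 2): P = [1] / [3];  Q = [1] / [2]
  Insert 2 (step 3): P = [1, 2] / [3];  Q = [1, 3] / [2]
  Insert 4 (step 4): P = [1, 2, 4] / [3];  Q = [1, 3, 4] / [2]
  Insert 5 (step 5): P = [1, 2, 4, 5] / [3];  Q = [1, 3, 4, 5] / [2]
  Insert 6 (step 6): P = [1, 2, 4, 5, 6] / [3];  Q = [1, 3, 4, 5, 6] / [2]
Final shape: (5, 1).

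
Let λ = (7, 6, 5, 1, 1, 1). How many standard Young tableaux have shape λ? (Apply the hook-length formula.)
# SYT of shape (7, 6, 5, 1, 1, 1) = 203693490

Hook-length formula: f^λ = n! / Π hook(c), product over all cells c of the Young diagram. For λ = (7, 6, 5, 1, 1, 1), n = 21 boxes. Hook lengths by row (left-to-right, top-to-bottom): [12, 8, 7, 6, 5, 3, 1]; [10, 6, 5, 4, 3, 1]; [8, 4, 3, 2, 1]; [3]; [2]; [1]. Product of hooks = 250822656000. So f^λ = 21! / 250822656000 = 51090942171709440000 / 250822656000 = 203693490.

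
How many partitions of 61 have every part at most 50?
p(61, parts ≤ 50) = 1121366

Use the recurrence p(n, m) = p(n, m−1) + p(n−m, m): either the largest part is < m (count p(n, m−1)) or the largest part is exactly m (remove one copy of m, count p(n−m, m)). With p(0, ·) = 1 this gives p(61, parts ≤ 50) = 1121366. (By conjugating Young diagrams, this also counts partitions of 61 into at most 50 parts.)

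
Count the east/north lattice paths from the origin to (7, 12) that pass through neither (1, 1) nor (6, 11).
Number of paths = 12896

Inclusion–exclusion. Total paths: C(19, 7) = 50388. Through P₁: C(2, 1)·C(17, 6) = 24752. Through P₂: C(17, 6)·C(2, 1) = 24752. Since P₁ is strictly southwest of P₂, a monotone path through both must visit P₁ then P₂; paths through both = C(2, 1)·C(15, 5)·C(2, 1) = 12012. Avoid both = 50388 − 24752 − 24752 + 12012 = 12896.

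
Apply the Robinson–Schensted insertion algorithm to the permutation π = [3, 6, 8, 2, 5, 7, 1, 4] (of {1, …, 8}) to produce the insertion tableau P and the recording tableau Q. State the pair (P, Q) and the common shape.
P = [1, 4, 7] / [2, 5, 8] / [3, 6];  Q = [1, 2, 3] / [4, 5, 6] / [7, 8];  common shape = (3, 3, 2)

Row-insert the values π_1, π_2, … into P one at a time, bumping the leftmost entry strictly greater than the inserted value down to the next row. The recording tableau Q records, in position (i, j), the step at which that cell was added to P.
  Insert 3 (step 1): P = [3];  Q = [1]
  Insert 6 (step 2): P = [3, 6];  Q = [1, 2]
  Insert 8 (step 3): P = [3, 6, 8];  Q = [1, 2, 3]
  Insert 2 (step 4): P = [2, 6, 8] / [3];  Q = [1, 2, 3] / [4]
  Insert 5 (step 5): P = [2, 5, 8] / [3, 6];  Q = [1, 2, 3] / [4, 5]
  Insert 7 (step 6): P = [2, 5, 7] / [3, 6, 8];  Q = [1, 2, 3] / [4, 5, 6]
  Insert 1 (step 7): P = [1, 5, 7] / [2, 6, 8] / [3];  Q = [1, 2, 3] / [4, 5, 6] / [7]
  Insert 4 (step 8): P = [1, 4, 7] / [2, 5, 8] / [3, 6];  Q = [1, 2, 3] / [4, 5, 6] / [7, 8]
Final shape: (3, 3, 2).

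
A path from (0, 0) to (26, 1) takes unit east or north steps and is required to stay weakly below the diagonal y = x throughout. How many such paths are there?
Number of paths = 26

By the reflection principle (André's argument), the number of monotone paths to (26, 1) with n ≤ m that never go above y = x is C(27, 26) − C(27, 27) = 27 − 1 = 26.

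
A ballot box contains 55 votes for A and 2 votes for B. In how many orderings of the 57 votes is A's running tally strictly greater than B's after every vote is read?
Strict-lead orderings = 1484

Total orderings of the 57 votes with 55 for A: C(57, 55) = 1596. By the Bertrand ballot formula (Cycle Lemma / reflection principle), the number of orderings in which A is strictly ahead of B throughout is (p − q)/(p + q) · C(p + q, p) = (55 − 2)/(55 + 2) · 1596 = 1484.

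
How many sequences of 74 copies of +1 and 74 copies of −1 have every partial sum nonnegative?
C_74 = 311496878311103321137536291518809134027240

These ballot sequences are counted by the Catalan number C_n = (1/(n + 1)) · C(2n, n). For n = 74: C_74 = (1/75) · C(148, 74) = 23362265873332749085315221863910685052043000/75 = 311496878311103321137536291518809134027240.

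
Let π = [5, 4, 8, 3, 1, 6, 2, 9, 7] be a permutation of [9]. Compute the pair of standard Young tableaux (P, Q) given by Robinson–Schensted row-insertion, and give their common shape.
P = [1, 2, 7] / [3, 6, 9] / [4, 8] / [5];  Q = [1, 3, 8] / [2, 6, 9] / [4, 7] / [5];  common shape = (3, 3, 2, 1)

Row-insert the values π_1, π_2, … into P one at a time, bumping the leftmost entry strictly greater than the inserted value down to the next row. The recording tableau Q records, in position (i, j), the step at which that cell was added to P.
  Insert 5 (step 1): P = [5];  Q = [1]
  Insert 4 (step 2): P = [4] / [5];  Q = [1] / [2]
  Insert 8 (step 3): P = [4, 8] / [5];  Q = [1, 3] / [2]
  Insert 3 (step 4): P = [3, 8] / [4] / [5];  Q = [1, 3] / [2] / [4]
  Insert 1 (step 5): P = [1, 8] / [3] / [4] / [5];  Q = [1, 3] / [2] / [4] / [5]
  Insert 6 (step 6): P = [1, 6] / [3, 8] / [4] / [5];  Q = [1, 3] / [2, 6] / [4] / [5]
  Insert 2 (step 7): P = [1, 2] / [3, 6] / [4, 8] / [5];  Q = [1, 3] / [2, 6] / [4, 7] / [5]
  Insert 9 (step 8): P = [1, 2, 9] / [3, 6] / [4, 8] / [5];  Q = [1, 3, 8] / [2, 6] / [4, 7] / [5]
  Insert 7 (step 9): P = [1, 2, 7] / [3, 6, 9] / [4, 8] / [5];  Q = [1, 3, 8] / [2, 6, 9] / [4, 7] / [5]
Final shape: (3, 3, 2, 1).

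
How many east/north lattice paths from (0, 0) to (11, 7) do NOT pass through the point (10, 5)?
Number of paths = 22815

Total paths from (0, 0) to (11, 7): C(18, 11) = 31824. Paths through (10, 5): (paths (0, 0) → (10, 5)) × (paths (10, 5) → (11, 7)) = C(15, 10) · C(3, 1) = 3003 · 3 = 9009. Avoidance count = 31824 − 9009 = 22815.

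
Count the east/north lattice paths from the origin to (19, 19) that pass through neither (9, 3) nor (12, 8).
Number of paths = 30559884500

Inclusion–exclusion. Total paths: C(38, 19) = 35345263800. Through P₁: C(12, 9)·C(26, 10) = 1168581700. Through P₂: C(20, 12)·C(18, 7) = 4008869280. Since P₁ is strictly southwest of P₂, a monotone path through both must visit P₁ then P₂; paths through both = C(12, 9)·C(8, 3)·C(18, 7) = 392071680. Avoid both = 35345263800 − 1168581700 − 4008869280 + 392071680 = 30559884500.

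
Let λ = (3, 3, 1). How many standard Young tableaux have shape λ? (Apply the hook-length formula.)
# SYT of shape (3, 3, 1) = 21

Hook-length formula: f^λ = n! / Π hook(c), product over all cells c of the Young diagram. For λ = (3, 3, 1), n = 7 boxes. Hook lengths by row (left-to-right, top-to-bottom): [5, 3, 2]; [4, 2, 1]; [1]. Product of hooks = 240. So f^λ = 7! / 240 = 5040 / 240 = 21.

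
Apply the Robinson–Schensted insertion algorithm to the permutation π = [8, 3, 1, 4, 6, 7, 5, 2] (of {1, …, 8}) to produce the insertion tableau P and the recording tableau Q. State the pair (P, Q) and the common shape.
P = [1, 2, 5, 7] / [3, 4] / [6] / [8];  Q = [1, 4, 5, 6] / [2, 7] / [3] / [8];  common shape = (4, 2, 1, 1)

Row-insert the values π_1, π_2, … into P one at a time, bumping the leftmost entry strictly greater than the inserted value down to the next row. The recording tableau Q records, in position (i, j), the step at which that cell was added to P.
  Insert 8 (step 1): P = [8];  Q = [1]
  Insert 3 (step 2): P = [3] / [8];  Q = [1] / [2]
  Insert 1 (step 3): P = [1] / [3] / [8];  Q = [1] / [2] / [3]
  Insert 4 (step 4): P = [1, 4] / [3] / [8];  Q = [1, 4] / [2] / [3]
  Insert 6 (step 5): P = [1, 4, 6] / [3] / [8];  Q = [1, 4, 5] / [2] / [3]
  Insert 7 (step 6): P = [1, 4, 6, 7] / [3] / [8];  Q = [1, 4, 5, 6] / [2] / [3]
  Insert 5 (step 7): P = [1, 4, 5, 7] / [3, 6] / [8];  Q = [1, 4, 5, 6] / [2, 7] / [3]
  Insert 2 (step 8): P = [1, 2, 5, 7] / [3, 4] / [6] / [8];  Q = [1, 4, 5, 6] / [2, 7] / [3] / [8]
Final shape: (4, 2, 1, 1).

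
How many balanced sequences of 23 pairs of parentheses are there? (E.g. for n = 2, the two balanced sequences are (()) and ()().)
C_23 = 343059613650

These balanced parentheses are counted by the Catalan number C_n = (1/(n + 1)) · C(2n, n). For n = 23: C_23 = (1/24) · C(46, 23) = 8233430727600/24 = 343059613650.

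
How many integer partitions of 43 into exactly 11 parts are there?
p(43, 11 parts) = 5708

Partitions of n into exactly k parts are in bijection with partitions of n − k into at most k parts (subtract 1 from each part). So p(43, exactly 11) = p(32, parts ≤ 11). Computing via the recurrence p(m, j) = p(m, j−1) + p(m−j, j) gives 5708.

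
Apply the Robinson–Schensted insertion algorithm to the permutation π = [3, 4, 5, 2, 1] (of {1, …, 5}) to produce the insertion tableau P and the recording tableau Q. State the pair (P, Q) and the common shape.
P = [1, 4, 5] / [2] / [3];  Q = [1, 2, 3] / [4] / [5];  common shape = (3, 1, 1)

Row-insert the values π_1, π_2, … into P one at a time, bumping the leftmost entry strictly greater than the inserted value down to the next row. The recording tableau Q records, in position (i, j), the step at which that cell was added to P.
  Insert 3 (step 1): P = [3];  Q = [1]
  Insert 4 (step 2): P = [3, 4];  Q = [1, 2]
  Insert 5 (step 3): P = [3, 4, 5];  Q = [1, 2, 3]
  Insert 2 (step 4): P = [2, 4, 5] / [3];  Q = [1, 2, 3] / [4]
  Insert 1 (step 5): P = [1, 4, 5] / [2] / [3];  Q = [1, 2, 3] / [4] / [5]
Final shape: (3, 1, 1).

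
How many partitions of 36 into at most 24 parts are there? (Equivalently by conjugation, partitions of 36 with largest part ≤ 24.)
p(36, parts ≤ 24) = 17782

Use the recurrence p(n, m) = p(n, m−1) + p(n−m, m): either the largest part is < m (count p(n, m−1)) or the largest part is exactly m (remove one copy of m, count p(n−m, m)). With p(0, ·) = 1 this gives p(36, parts ≤ 24) = 17782. (By conjugating Young diagrams, this also counts partitions of 36 into at most 24 parts.)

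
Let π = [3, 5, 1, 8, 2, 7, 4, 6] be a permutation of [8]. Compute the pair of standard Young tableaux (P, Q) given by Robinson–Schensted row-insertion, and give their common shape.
P = [1, 2, 4, 6] / [3, 5, 7] / [8];  Q = [1, 2, 4, 8] / [3, 5, 6] / [7];  common shape = (4, 3, 1)

Row-insert the values π_1, π_2, … into P one at a time, bumping the leftmost entry strictly greater than the inserted value down to the next row. The recording tableau Q records, in position (i, j), the step at which that cell was added to P.
  Insert 3 (step 1): P = [3];  Q = [1]
  Insert 5 (step 2): P = [3, 5];  Q = [1, 2]
  Insert 1 (step 3): P = [1, 5] / [3];  Q = [1, 2] / [3]
  Insert 8 (step 4): P = [1, 5, 8] / [3];  Q = [1, 2, 4] / [3]
  Insert 2 (step 5): P = [1, 2, 8] / [3, 5];  Q = [1, 2, 4] / [3, 5]
  Insert 7 (step 6): P = [1, 2, 7] / [3, 5, 8];  Q = [1, 2, 4] / [3, 5, 6]
  Insert 4 (step 7): P = [1, 2, 4] / [3, 5, 7] / [8];  Q = [1, 2, 4] / [3, 5, 6] / [7]
  Insert 6 (step 8): P = [1, 2, 4, 6] / [3, 5, 7] / [8];  Q = [1, 2, 4, 8] / [3, 5, 6] / [7]
Final shape: (4, 3, 1).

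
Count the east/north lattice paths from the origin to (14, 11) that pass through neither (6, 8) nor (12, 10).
Number of paths = 2274219

Inclusion–exclusion. Total paths: C(25, 14) = 4457400. Through P₁: C(14, 6)·C(11, 8) = 495495. Through P₂: C(22, 12)·C(3, 2) = 1939938. Since P₁ is strictly southwest of P₂, a monotone path through both must visit P₁ then P₂; paths through both = C(14, 6)·C(8, 6)·C(3, 2) = 252252. Avoid both = 4457400 − 495495 − 1939938 + 252252 = 2274219.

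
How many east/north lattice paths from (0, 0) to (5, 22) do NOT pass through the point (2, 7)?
Number of paths = 51354

Total paths from (0, 0) to (5, 22): C(27, 5) = 80730. Paths through (2, 7): (paths (0, 0) → (2, 7)) × (paths (2, 7) → (5, 22)) = C(9, 2) · C(18, 3) = 36 · 816 = 29376. Avoidance count = 80730 − 29376 = 51354.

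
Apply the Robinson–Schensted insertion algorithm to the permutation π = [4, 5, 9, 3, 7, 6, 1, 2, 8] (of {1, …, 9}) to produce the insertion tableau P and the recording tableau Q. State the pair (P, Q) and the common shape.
P = [1, 2, 6, 8] / [3, 5] / [4, 7] / [9];  Q = [1, 2, 3, 9] / [4, 5] / [6, 8] / [7];  common shape = (4, 2, 2, 1)

Row-insert the values π_1, π_2, … into P one at a time, bumping the leftmost entry strictly greater than the inserted value down to the next row. The recording tableau Q records, in position (i, j), the step at which that cell was added to P.
  Insert 4 (step 1): P = [4];  Q = [1]
  Insert 5 (step 2): P = [4, 5];  Q = [1, 2]
  Insert 9 (step 3): P = [4, 5, 9];  Q = [1, 2, 3]
  Insert 3 (step 4): P = [3, 5, 9] / [4];  Q = [1, 2, 3] / [4]
  Insert 7 (step 5): P = [3, 5, 7] / [4, 9];  Q = [1, 2, 3] / [4, 5]
  Insert 6 (step 6): P = [3, 5, 6] / [4, 7] / [9];  Q = [1, 2, 3] / [4, 5] / [6]
  Insert 1 (step 7): P = [1, 5, 6] / [3, 7] / [4] / [9];  Q = [1, 2, 3] / [4, 5] / [6] / [7]
  Insert 2 (step 8): P = [1, 2, 6] / [3, 5] / [4, 7] / [9];  Q = [1, 2, 3] / [4, 5] / [6, 8] / [7]
  Insert 8 (step 9): P = [1, 2, 6, 8] / [3, 5] / [4, 7] / [9];  Q = [1, 2, 3, 9] / [4, 5] / [6, 8] / [7]
Final shape: (4, 2, 2, 1).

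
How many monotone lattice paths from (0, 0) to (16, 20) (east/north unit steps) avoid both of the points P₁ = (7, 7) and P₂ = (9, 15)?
Number of paths = 4687499982

Inclusion–exclusion. Total paths: C(36, 16) = 7307872110. Through P₁: C(14, 7)·C(22, 9) = 1707145440. Through P₂: C(24, 9)·C(12, 7) = 1035543168. Since P₁ is strictly southwest of P₂, a monotone path through both must visit P₁ then P₂; paths through both = C(14, 7)·C(10, 2)·C(12, 7) = 122316480. Avoid both = 7307872110 − 1707145440 − 1035543168 + 122316480 = 4687499982.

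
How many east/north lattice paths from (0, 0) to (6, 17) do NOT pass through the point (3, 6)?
Number of paths = 70371

Total paths from (0, 0) to (6, 17): C(23, 6) = 100947. Paths through (3, 6): (paths (0, 0) → (3, 6)) × (paths (3, 6) → (6, 17)) = C(9, 3) · C(14, 3) = 84 · 364 = 30576. Avoidance count = 100947 − 30576 = 70371.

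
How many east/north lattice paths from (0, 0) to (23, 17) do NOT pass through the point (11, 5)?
Number of paths = 76920625392

Total paths from (0, 0) to (23, 17): C(40, 23) = 88732378800. Paths through (11, 5): (paths (0, 0) → (11, 5)) × (paths (11, 5) → (23, 17)) = C(16, 11) · C(24, 12) = 4368 · 2704156 = 11811753408. Avoidance count = 88732378800 − 11811753408 = 76920625392.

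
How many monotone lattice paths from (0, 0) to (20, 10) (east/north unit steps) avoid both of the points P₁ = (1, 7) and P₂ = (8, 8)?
Number of paths = 28867349

Inclusion–exclusion. Total paths: C(30, 20) = 30045015. Through P₁: C(8, 1)·C(22, 19) = 12320. Through P₂: C(16, 8)·C(14, 12) = 1171170. Since P₁ is strictly southwest of P₂, a monotone path through both must visit P₁ then P₂; paths through both = C(8, 1)·C(8, 7)·C(14, 12) = 5824. Avoid both = 30045015 − 12320 − 1171170 + 5824 = 28867349.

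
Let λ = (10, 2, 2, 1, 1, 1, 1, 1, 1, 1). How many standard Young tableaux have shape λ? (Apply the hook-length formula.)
# SYT of shape (10, 2, 2, 1, 1, 1, 1, 1, 1, 1) = 6683040

Hook-length formula: f^λ = n! / Π hook(c), product over all cells c of the Young diagram. For λ = (10, 2, 2, 1, 1, 1, 1, 1, 1, 1), n = 21 boxes. Hook lengths by row (left-to-right, top-to-bottom): [19, 11, 8, 7, 6, 5, 4, 3, 2, 1]; [10, 2]; [9, 1]; [7]; [6]; [5]; [4]; [3]; [2]; [1]. Product of hooks = 7644865536000. So f^λ = 21! / 7644865536000 = 51090942171709440000 / 7644865536000 = 6683040.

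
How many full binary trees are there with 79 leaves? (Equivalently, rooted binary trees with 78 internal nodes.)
C_78 = 73745243611532458459690151854647329239335600

These full binary trees are counted by the Catalan number C_n = (1/(n + 1)) · C(2n, n). For n = 78: C_78 = (1/79) · C(156, 78) = 5825874245311064218315521996517139009907512400/79 = 73745243611532458459690151854647329239335600.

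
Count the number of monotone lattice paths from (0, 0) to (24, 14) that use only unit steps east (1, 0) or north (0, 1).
Number of paths = 9669554100

A monotone lattice path from (0, 0) to (24, 14) consists of 24 east steps and 14 north steps in some order, so it is determined by which 24 of the 38 steps are east. The count is C(38, 24) = 9669554100.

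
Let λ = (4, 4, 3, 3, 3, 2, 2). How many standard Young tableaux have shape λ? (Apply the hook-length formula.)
# SYT of shape (4, 4, 3, 3, 3, 2, 2) = 72424352

Hook-length formula: f^λ = n! / Π hook(c), product over all cells c of the Young diagram. For λ = (4, 4, 3, 3, 3, 2, 2), n = 21 boxes. Hook lengths by row (left-to-right, top-to-bottom): [10, 9, 6, 2]; [9, 8, 5, 1]; [7, 6, 3]; [6, 5, 2]; [5, 4, 1]; [3, 2]; [2, 1]. Product of hooks = 705438720000. So f^λ = 21! / 705438720000 = 51090942171709440000 / 705438720000 = 72424352.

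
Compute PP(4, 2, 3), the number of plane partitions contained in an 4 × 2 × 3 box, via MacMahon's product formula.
PP(4, 2, 3) = 490

Evaluate the triple product over i = 1..4, j = 1..2, k = 1..3. The factors are (2/1) · (3/2) · (4/3) · (3/2) · (4/3) · (5/4) · (3/2) · (4/3) · … (24 factors total). The numerators and denominators telescope so the product is an integer; carrying out the multiplication exactly gives PP(4, 2, 3) = 490.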